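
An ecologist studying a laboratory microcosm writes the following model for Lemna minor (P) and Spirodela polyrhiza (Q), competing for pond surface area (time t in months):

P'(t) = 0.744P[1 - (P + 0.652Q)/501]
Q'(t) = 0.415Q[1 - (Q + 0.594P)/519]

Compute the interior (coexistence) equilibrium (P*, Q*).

P* ≈ 265, Q* ≈ 361

Setting both brackets to zero gives the nullclines P + 0.652Q = 501 and 0.594P + Q = 519.
Substituting Q = 519 - 0.594P into the first: P(1 - 0.652·0.594) = 501 - 0.652·519.
So P* = 163/0.613 = 265, and then Q* = 519 - 0.594·265 = 361.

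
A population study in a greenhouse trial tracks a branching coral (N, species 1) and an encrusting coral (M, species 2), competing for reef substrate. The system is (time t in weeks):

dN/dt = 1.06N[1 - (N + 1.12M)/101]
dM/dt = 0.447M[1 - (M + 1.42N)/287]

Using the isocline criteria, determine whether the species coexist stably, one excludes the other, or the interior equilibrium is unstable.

Compare the nullcline intercepts: K1/α12 = 101/1.12 = 90.2 < K2 = 287; K2/α21 = 287/1.42 = 202 > K1 = 101.
Since the inequalities point opposite ways, species 2 can invade but species 1 cannot.

species 2 excludes species 1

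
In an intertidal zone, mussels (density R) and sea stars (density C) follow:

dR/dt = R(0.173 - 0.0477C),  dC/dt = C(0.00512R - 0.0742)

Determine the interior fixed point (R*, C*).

R* ≈ 14.5, C* ≈ 3.63

Set dC/dt = 0 with C > 0: 0.00512R - 0.0742 = 0, so R* = 0.0742/0.00512 = 14.5.
Set dR/dt = 0 with R > 0: 0.173 - 0.0477C = 0, so C* = 0.173/0.0477 = 3.63.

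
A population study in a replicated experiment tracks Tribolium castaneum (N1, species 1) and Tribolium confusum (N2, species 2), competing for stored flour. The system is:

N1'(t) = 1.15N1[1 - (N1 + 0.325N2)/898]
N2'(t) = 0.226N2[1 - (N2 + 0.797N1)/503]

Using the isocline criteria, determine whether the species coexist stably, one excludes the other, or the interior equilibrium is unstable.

species 1 excludes species 2

Compare the nullcline intercepts: K1/α12 = 898/0.325 = 2760 > K2 = 503; K2/α21 = 503/0.797 = 631 < K1 = 898.
Since the inequalities point opposite ways, species 1 can invade but species 2 cannot.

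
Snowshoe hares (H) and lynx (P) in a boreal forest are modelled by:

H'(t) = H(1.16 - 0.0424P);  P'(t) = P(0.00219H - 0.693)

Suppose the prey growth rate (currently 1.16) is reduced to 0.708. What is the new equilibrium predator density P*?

P* ≈ 16.7

At the interior fixed point, setting dH/dt = 0 with H > 0 fixes P* = (prey growth rate)/(HP coefficient) — independent of the other coefficients.
With the change, P* = 0.708/0.0424 = 16.7; it falls from 27.4.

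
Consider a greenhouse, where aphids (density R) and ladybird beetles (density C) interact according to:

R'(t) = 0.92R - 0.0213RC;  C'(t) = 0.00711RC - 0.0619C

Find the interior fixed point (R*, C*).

Set dC/dt = 0 with C > 0: 0.00711R - 0.0619 = 0, so R* = 0.0619/0.00711 = 8.71.
Set dR/dt = 0 with R > 0: 0.92 - 0.0213C = 0, so C* = 0.92/0.0213 = 43.2.

R* ≈ 8.71, C* ≈ 43.2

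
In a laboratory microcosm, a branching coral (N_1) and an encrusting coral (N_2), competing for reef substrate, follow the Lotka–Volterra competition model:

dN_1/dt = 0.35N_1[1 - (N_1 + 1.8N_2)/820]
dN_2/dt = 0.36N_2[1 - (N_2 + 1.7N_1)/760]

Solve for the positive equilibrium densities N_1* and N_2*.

Setting both brackets to zero gives the nullclines N_1 + 1.8N_2 = 820 and 1.7N_1 + N_2 = 760.
Substituting N_2 = 760 - 1.7N_1 into the first: N_1(1 - 1.8·1.7) = 820 - 1.8·760.
So N_1* = -548/-2.06 = 266, and then N_2* = 760 - 1.7·266 = 308.

N_1* ≈ 266, N_2* ≈ 308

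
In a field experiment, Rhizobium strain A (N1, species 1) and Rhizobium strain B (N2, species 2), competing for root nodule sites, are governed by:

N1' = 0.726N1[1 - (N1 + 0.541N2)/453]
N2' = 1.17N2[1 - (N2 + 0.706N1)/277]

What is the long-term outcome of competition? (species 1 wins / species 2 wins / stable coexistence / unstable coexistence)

species 1 excludes species 2

Compare the nullcline intercepts: K1/α12 = 453/0.541 = 837 > K2 = 277; K2/α21 = 277/0.706 = 392 < K1 = 453.
Since the inequalities point opposite ways, species 1 can invade but species 2 cannot.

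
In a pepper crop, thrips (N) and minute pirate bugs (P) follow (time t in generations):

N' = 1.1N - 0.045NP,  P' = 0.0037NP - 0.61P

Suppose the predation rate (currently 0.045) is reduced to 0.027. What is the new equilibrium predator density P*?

P* ≈ 40.7

At the interior fixed point, setting dN/dt = 0 with N > 0 fixes P* = (prey growth rate)/(NP coefficient) — independent of the other coefficients.
With the change, P* = 1.1/0.027 = 40.7; it rises from 24.4.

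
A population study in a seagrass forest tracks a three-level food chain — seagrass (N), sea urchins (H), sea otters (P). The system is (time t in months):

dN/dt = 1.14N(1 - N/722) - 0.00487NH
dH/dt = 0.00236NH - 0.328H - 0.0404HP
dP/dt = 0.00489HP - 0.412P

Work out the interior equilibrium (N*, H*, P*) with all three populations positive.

From dP/dt = 0: 0.00489H* = 0.412, so H* = 84.3.
From dN/dt = 0: 1.14(1 - N*/722) = 0.00487·84.3, giving N* = 722·(1 - 0.36) = 462.
From dH/dt = 0: 0.00236·462 - 0.328 = 0.0404P*, so P* = 0.763/0.0404 = 18.9.

N* ≈ 462, H* ≈ 84.3, P* ≈ 18.9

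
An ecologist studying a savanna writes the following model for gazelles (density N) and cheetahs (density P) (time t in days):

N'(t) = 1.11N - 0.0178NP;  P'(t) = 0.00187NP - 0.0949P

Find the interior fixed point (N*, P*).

N* ≈ 50.7, P* ≈ 62.4

Set dP/dt = 0 with P > 0: 0.00187N - 0.0949 = 0, so N* = 0.0949/0.00187 = 50.7.
Set dN/dt = 0 with N > 0: 1.11 - 0.0178P = 0, so P* = 1.11/0.0178 = 62.4.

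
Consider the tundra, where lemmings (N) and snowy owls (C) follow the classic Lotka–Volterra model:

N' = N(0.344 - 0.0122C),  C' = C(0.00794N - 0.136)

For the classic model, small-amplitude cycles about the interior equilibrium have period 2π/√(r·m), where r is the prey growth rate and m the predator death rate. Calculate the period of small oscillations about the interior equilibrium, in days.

T ≈ 29 days

Here r = 0.344 and m = 0.136, so r·m = 0.0468.
ω = √0.0468 = 0.216 per day, hence T = 2π/ω ≈ 29 days.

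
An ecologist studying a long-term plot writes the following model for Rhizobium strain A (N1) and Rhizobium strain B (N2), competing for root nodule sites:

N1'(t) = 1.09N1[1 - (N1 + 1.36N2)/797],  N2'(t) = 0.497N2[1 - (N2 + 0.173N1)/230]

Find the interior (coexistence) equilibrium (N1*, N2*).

Setting both brackets to zero gives the nullclines N1 + 1.36N2 = 797 and 0.173N1 + N2 = 230.
Substituting N2 = 230 - 0.173N1 into the first: N1(1 - 1.36·0.173) = 797 - 1.36·230.
So N1* = 484/0.765 = 633, and then N2* = 230 - 0.173·633 = 120.

N1* ≈ 633, N2* ≈ 120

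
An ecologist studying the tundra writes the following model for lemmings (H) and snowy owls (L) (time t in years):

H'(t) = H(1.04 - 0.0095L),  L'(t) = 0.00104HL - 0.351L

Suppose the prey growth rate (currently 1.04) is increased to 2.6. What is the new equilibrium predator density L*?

L* ≈ 274

At the interior fixed point, setting dH/dt = 0 with H > 0 fixes L* = (prey growth rate)/(HL coefficient) — independent of the other coefficients.
With the change, L* = 2.6/0.0095 = 274; it rises from 109.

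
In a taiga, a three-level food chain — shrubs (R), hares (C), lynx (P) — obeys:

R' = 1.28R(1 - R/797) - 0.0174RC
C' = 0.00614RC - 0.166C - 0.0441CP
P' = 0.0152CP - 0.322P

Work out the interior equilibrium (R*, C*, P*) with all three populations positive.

R* ≈ 567, C* ≈ 21.2, P* ≈ 75.2

From dP/dt = 0: 0.0152C* = 0.322, so C* = 21.2.
From dR/dt = 0: 1.28(1 - R*/797) = 0.0174·21.2, giving R* = 797·(1 - 0.288) = 567.
From dC/dt = 0: 0.00614·567 - 0.166 = 0.0441P*, so P* = 3.32/0.0441 = 75.2.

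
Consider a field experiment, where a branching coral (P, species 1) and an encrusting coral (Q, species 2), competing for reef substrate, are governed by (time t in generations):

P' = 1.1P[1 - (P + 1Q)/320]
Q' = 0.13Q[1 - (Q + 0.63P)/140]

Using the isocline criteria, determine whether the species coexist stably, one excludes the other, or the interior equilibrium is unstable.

Compare the nullcline intercepts: K1/α12 = 320/1 = 320 > K2 = 140; K2/α21 = 140/0.63 = 222 < K1 = 320.
Since the inequalities point opposite ways, species 1 can invade but species 2 cannot.

species 1 excludes species 2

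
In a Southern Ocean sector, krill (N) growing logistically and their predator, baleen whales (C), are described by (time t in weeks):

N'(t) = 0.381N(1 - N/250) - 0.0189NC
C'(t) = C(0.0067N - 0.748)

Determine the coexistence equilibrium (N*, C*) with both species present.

N* ≈ 112, C* ≈ 11.2

From dC/dt = 0 with C > 0: 0.0067N* = 0.748, so N* = 112.
Substitute into dN/dt = 0: 0.381(1 - 112/250) = 0.0189C*.
The bracket is 0.553, giving C* = 0.211/0.0189 = 11.2.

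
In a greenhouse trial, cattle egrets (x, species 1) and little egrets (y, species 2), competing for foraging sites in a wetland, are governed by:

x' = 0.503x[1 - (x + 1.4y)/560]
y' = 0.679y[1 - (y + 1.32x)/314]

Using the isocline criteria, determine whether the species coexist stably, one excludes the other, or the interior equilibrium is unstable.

species 1 excludes species 2

Compare the nullcline intercepts: K1/α12 = 560/1.4 = 400 > K2 = 314; K2/α21 = 314/1.32 = 238 < K1 = 560.
Since the inequalities point opposite ways, species 1 can invade but species 2 cannot.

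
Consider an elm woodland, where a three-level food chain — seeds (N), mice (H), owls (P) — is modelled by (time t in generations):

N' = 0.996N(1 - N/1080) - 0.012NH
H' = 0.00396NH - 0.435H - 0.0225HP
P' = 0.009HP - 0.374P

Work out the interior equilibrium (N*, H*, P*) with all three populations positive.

N* ≈ 539, H* ≈ 41.6, P* ≈ 75.6

From dP/dt = 0: 0.009H* = 0.374, so H* = 41.6.
From dN/dt = 0: 0.996(1 - N*/1080) = 0.012·41.6, giving N* = 1080·(1 - 0.501) = 539.
From dH/dt = 0: 0.00396·539 - 0.435 = 0.0225P*, so P* = 1.7/0.0225 = 75.6.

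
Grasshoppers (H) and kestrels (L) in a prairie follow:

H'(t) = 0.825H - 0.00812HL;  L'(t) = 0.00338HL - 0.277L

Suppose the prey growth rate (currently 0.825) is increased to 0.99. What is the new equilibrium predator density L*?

L* ≈ 122

At the interior fixed point, setting dH/dt = 0 with H > 0 fixes L* = (prey growth rate)/(HL coefficient) — independent of the other coefficients.
With the change, L* = 0.99/0.00812 = 122; it rises from 102.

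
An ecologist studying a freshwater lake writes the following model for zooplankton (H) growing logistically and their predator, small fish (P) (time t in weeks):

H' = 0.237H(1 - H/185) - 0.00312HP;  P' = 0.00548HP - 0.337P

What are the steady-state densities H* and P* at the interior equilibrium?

H* ≈ 61.5, P* ≈ 50.7

From dP/dt = 0 with P > 0: 0.00548H* = 0.337, so H* = 61.5.
Substitute into dH/dt = 0: 0.237(1 - 61.5/185) = 0.00312P*.
The bracket is 0.668, giving P* = 0.158/0.00312 = 50.7.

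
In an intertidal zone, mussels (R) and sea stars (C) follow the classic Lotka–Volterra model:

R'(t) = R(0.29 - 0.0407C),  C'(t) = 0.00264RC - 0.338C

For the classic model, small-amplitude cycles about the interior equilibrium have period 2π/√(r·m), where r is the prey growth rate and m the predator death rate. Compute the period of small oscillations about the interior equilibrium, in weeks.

Here r = 0.29 and m = 0.338, so r·m = 0.098.
ω = √0.098 = 0.313 per week, hence T = 2π/ω ≈ 20.1 weeks.

T ≈ 20.1 weeks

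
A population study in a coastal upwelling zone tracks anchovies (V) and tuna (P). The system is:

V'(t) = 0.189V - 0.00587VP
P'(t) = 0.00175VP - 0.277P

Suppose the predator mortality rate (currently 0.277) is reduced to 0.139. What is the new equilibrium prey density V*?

V* ≈ 79.4

At the interior fixed point, setting dP/dt = 0 with P > 0 fixes V* = (predator death rate)/(VP coefficient) — independent of the other coefficients.
With the change, V* = 0.139/0.00175 = 79.4; it falls from 158.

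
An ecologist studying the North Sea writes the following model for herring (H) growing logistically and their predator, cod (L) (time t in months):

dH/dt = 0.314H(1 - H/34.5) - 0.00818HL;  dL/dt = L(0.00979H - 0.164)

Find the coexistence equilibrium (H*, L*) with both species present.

H* ≈ 16.8, L* ≈ 19.7

From dL/dt = 0 with L > 0: 0.00979H* = 0.164, so H* = 16.8.
Substitute into dH/dt = 0: 0.314(1 - 16.8/34.5) = 0.00818L*.
The bracket is 0.514, giving L* = 0.162/0.00818 = 19.7.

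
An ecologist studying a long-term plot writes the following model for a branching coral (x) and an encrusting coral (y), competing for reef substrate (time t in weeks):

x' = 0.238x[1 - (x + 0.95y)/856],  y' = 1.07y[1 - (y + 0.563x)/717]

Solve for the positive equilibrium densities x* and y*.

x* ≈ 376, y* ≈ 505

Setting both brackets to zero gives the nullclines x + 0.95y = 856 and 0.563x + y = 717.
Substituting y = 717 - 0.563x into the first: x(1 - 0.95·0.563) = 856 - 0.95·717.
So x* = 175/0.465 = 376, and then y* = 717 - 0.563·376 = 505.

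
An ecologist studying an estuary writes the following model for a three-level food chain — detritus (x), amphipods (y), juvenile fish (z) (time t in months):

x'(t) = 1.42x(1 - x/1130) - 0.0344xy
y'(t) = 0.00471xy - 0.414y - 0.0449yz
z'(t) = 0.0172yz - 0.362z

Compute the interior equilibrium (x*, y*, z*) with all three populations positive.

From dz/dt = 0: 0.0172y* = 0.362, so y* = 21.
From dx/dt = 0: 1.42(1 - x*/1130) = 0.0344·21, giving x* = 1130·(1 - 0.51) = 554.
From dy/dt = 0: 0.00471·554 - 0.414 = 0.0449z*, so z* = 2.19/0.0449 = 48.9.

x* ≈ 554, y* ≈ 21, z* ≈ 48.9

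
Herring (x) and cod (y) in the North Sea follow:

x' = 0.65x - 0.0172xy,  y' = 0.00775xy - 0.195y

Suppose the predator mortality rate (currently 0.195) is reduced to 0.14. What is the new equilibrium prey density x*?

At the interior fixed point, setting dy/dt = 0 with y > 0 fixes x* = (predator death rate)/(xy coefficient) — independent of the other coefficients.
With the change, x* = 0.14/0.00775 = 18.1; it falls from 25.2.

x* ≈ 18.1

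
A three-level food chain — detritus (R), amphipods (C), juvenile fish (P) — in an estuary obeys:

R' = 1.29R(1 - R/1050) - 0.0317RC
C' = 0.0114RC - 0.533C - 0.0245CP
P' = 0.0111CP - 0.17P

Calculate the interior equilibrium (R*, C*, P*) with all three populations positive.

From dP/dt = 0: 0.0111C* = 0.17, so C* = 15.3.
From dR/dt = 0: 1.29(1 - R*/1050) = 0.0317·15.3, giving R* = 1050·(1 - 0.376) = 655.
From dC/dt = 0: 0.0114·655 - 0.533 = 0.0245P*, so P* = 6.93/0.0245 = 283.

R* ≈ 655, C* ≈ 15.3, P* ≈ 283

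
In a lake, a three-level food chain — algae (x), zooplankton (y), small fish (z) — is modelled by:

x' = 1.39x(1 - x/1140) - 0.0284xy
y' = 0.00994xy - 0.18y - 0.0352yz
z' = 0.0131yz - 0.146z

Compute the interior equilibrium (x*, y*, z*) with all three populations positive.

From dz/dt = 0: 0.0131y* = 0.146, so y* = 11.1.
From dx/dt = 0: 1.39(1 - x*/1140) = 0.0284·11.1, giving x* = 1140·(1 - 0.228) = 880.
From dy/dt = 0: 0.00994·880 - 0.18 = 0.0352z*, so z* = 8.57/0.0352 = 244.

x* ≈ 880, y* ≈ 11.1, z* ≈ 244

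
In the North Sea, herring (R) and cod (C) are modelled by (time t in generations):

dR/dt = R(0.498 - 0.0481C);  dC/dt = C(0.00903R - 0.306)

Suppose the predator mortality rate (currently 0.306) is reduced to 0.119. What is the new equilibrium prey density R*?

At the interior fixed point, setting dC/dt = 0 with C > 0 fixes R* = (predator death rate)/(RC coefficient) — independent of the other coefficients.
With the change, R* = 0.119/0.00903 = 13.2; it falls from 33.9.

R* ≈ 13.2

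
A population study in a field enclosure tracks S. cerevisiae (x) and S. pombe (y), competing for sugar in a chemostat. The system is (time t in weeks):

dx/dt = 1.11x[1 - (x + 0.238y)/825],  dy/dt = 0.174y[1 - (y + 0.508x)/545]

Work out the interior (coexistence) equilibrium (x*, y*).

x* ≈ 791, y* ≈ 143

Setting both brackets to zero gives the nullclines x + 0.238y = 825 and 0.508x + y = 545.
Substituting y = 545 - 0.508x into the first: x(1 - 0.238·0.508) = 825 - 0.238·545.
So x* = 695/0.879 = 791, and then y* = 545 - 0.508·791 = 143.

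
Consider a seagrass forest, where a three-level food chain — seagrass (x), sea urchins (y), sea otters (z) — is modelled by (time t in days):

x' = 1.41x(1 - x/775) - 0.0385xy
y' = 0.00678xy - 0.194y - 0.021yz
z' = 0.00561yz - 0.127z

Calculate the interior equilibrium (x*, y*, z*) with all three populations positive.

From dz/dt = 0: 0.00561y* = 0.127, so y* = 22.6.
From dx/dt = 0: 1.41(1 - x*/775) = 0.0385·22.6, giving x* = 775·(1 - 0.618) = 296.
From dy/dt = 0: 0.00678·296 - 0.194 = 0.021z*, so z* = 1.81/0.021 = 86.3.

x* ≈ 296, y* ≈ 22.6, z* ≈ 86.3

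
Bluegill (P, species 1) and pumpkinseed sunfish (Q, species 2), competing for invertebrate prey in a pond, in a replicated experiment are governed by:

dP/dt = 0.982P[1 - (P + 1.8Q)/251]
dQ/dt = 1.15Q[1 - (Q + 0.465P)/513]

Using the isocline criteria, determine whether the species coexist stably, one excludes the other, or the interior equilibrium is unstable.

Compare the nullcline intercepts: K1/α12 = 251/1.8 = 139 < K2 = 513; K2/α21 = 513/0.465 = 1100 > K1 = 251.
Since the inequalities point opposite ways, species 2 can invade but species 1 cannot.

species 2 excludes species 1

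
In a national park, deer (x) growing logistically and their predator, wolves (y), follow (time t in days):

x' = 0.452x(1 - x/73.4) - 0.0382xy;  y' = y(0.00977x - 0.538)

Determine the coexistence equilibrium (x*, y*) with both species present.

From dy/dt = 0 with y > 0: 0.00977x* = 0.538, so x* = 55.1.
Substitute into dx/dt = 0: 0.452(1 - 55.1/73.4) = 0.0382y*.
The bracket is 0.25, giving y* = 0.113/0.0382 = 2.96.

x* ≈ 55.1, y* ≈ 2.96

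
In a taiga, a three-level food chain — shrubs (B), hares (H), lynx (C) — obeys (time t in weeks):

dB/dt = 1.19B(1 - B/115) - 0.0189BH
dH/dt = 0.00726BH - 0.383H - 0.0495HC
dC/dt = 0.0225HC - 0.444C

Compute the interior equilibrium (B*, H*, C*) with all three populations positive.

From dC/dt = 0: 0.0225H* = 0.444, so H* = 19.7.
From dB/dt = 0: 1.19(1 - B*/115) = 0.0189·19.7, giving B* = 115·(1 - 0.313) = 79.
From dH/dt = 0: 0.00726·79 - 0.383 = 0.0495C*, so C* = 0.19/0.0495 = 3.84.

B* ≈ 79, H* ≈ 19.7, C* ≈ 3.84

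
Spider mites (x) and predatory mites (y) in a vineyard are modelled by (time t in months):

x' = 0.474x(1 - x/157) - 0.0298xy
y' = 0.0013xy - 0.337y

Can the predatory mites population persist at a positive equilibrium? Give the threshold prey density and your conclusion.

Threshold x = 259; K < 259, so no, the predator goes extinct.

The predator equation gives dy/dt > 0 only when x > 0.337/0.0013 = 259.
Without the predator, x → K = 157. Since 157 < 259, the predator cannot invade.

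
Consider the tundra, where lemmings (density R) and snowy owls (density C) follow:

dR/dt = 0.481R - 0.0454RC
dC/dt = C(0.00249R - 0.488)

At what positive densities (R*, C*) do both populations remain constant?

Set dC/dt = 0 with C > 0: 0.00249R - 0.488 = 0, so R* = 0.488/0.00249 = 196.
Set dR/dt = 0 with R > 0: 0.481 - 0.0454C = 0, so C* = 0.481/0.0454 = 10.6.

R* ≈ 196, C* ≈ 10.6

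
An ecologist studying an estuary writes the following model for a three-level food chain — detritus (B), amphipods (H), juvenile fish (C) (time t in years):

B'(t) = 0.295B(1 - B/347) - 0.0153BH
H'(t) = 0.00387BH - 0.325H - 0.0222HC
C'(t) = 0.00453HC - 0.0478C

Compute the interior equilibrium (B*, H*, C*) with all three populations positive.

B* ≈ 157, H* ≈ 10.6, C* ≈ 12.7

From dC/dt = 0: 0.00453H* = 0.0478, so H* = 10.6.
From dB/dt = 0: 0.295(1 - B*/347) = 0.0153·10.6, giving B* = 347·(1 - 0.547) = 157.
From dH/dt = 0: 0.00387·157 - 0.325 = 0.0222C*, so C* = 0.283/0.0222 = 12.7.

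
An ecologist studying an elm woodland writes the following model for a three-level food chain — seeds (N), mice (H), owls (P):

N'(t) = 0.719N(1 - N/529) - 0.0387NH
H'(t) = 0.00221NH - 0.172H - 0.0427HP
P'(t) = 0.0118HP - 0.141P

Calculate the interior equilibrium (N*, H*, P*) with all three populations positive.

From dP/dt = 0: 0.0118H* = 0.141, so H* = 11.9.
From dN/dt = 0: 0.719(1 - N*/529) = 0.0387·11.9, giving N* = 529·(1 - 0.643) = 189.
From dH/dt = 0: 0.00221·189 - 0.172 = 0.0427P*, so P* = 0.245/0.0427 = 5.74.

N* ≈ 189, H* ≈ 11.9, P* ≈ 5.74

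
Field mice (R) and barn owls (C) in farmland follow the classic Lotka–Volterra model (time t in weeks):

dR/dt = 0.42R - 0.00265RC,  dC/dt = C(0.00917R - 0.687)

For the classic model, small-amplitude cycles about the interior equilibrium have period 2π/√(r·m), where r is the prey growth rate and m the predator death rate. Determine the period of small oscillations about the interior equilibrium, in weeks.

Here r = 0.42 and m = 0.687, so r·m = 0.289.
ω = √0.289 = 0.537 per week, hence T = 2π/ω ≈ 11.7 weeks.

T ≈ 11.7 weeks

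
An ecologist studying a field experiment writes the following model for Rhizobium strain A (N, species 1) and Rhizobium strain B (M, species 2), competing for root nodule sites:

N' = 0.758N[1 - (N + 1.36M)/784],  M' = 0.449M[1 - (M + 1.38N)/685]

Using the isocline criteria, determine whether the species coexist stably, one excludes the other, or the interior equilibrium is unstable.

unstable coexistence (outcome depends on initial conditions)

Compare the nullcline intercepts: K1/α12 = 784/1.36 = 576 < K2 = 685; K2/α21 = 685/1.38 = 496 < K1 = 784.
Since both are reversed, neither can invade when rare; the interior point is a saddle.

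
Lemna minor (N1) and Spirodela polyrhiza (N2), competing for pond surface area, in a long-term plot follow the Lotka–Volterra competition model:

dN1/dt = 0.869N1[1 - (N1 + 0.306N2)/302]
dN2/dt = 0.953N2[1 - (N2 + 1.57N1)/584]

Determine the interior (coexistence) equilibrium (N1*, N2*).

Setting both brackets to zero gives the nullclines N1 + 0.306N2 = 302 and 1.57N1 + N2 = 584.
Substituting N2 = 584 - 1.57N1 into the first: N1(1 - 0.306·1.57) = 302 - 0.306·584.
So N1* = 123/0.52 = 237, and then N2* = 584 - 1.57·237 = 211.

N1* ≈ 237, N2* ≈ 211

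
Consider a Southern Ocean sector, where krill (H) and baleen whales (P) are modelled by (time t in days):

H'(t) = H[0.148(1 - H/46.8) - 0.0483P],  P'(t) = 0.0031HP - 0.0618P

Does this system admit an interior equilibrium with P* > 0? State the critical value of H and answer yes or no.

The predator equation gives dP/dt > 0 only when H > 0.0618/0.0031 = 19.9.
Without the predator, H → K = 46.8. Since 46.8 > 19.9, the predator can invade and persist.

Threshold H = 19.9; K > 19.9, so yes, the predator persists.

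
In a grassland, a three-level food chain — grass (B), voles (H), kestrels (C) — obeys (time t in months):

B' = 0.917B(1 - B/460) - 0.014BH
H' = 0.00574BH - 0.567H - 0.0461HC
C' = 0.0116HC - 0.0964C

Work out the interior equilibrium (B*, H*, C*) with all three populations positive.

B* ≈ 402, H* ≈ 8.31, C* ≈ 37.7

From dC/dt = 0: 0.0116H* = 0.0964, so H* = 8.31.
From dB/dt = 0: 0.917(1 - B*/460) = 0.014·8.31, giving B* = 460·(1 - 0.127) = 402.
From dH/dt = 0: 0.00574·402 - 0.567 = 0.0461C*, so C* = 1.74/0.0461 = 37.7.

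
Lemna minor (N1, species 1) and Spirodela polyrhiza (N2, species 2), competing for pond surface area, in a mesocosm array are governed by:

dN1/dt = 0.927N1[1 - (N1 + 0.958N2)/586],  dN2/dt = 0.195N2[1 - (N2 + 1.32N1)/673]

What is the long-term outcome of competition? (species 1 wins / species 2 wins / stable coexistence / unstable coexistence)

unstable coexistence (outcome depends on initial conditions)

Compare the nullcline intercepts: K1/α12 = 586/0.958 = 612 < K2 = 673; K2/α21 = 673/1.32 = 510 < K1 = 586.
Since both are reversed, neither can invade when rare; the interior point is a saddle.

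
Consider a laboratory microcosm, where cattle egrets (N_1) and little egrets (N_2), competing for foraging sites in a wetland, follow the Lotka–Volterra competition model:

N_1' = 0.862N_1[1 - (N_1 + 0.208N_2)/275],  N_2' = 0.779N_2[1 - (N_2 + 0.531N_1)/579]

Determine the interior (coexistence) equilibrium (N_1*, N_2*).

Setting both brackets to zero gives the nullclines N_1 + 0.208N_2 = 275 and 0.531N_1 + N_2 = 579.
Substituting N_2 = 579 - 0.531N_1 into the first: N_1(1 - 0.208·0.531) = 275 - 0.208·579.
So N_1* = 155/0.89 = 174, and then N_2* = 579 - 0.531·174 = 487.

N_1* ≈ 174, N_2* ≈ 487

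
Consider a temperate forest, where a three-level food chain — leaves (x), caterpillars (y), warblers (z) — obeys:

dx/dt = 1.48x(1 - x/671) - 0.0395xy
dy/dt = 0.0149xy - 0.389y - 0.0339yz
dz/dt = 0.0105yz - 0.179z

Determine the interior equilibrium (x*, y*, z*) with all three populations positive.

x* ≈ 366, y* ≈ 17, z* ≈ 149

From dz/dt = 0: 0.0105y* = 0.179, so y* = 17.
From dx/dt = 0: 1.48(1 - x*/671) = 0.0395·17, giving x* = 671·(1 - 0.455) = 366.
From dy/dt = 0: 0.0149·366 - 0.389 = 0.0339z*, so z* = 5.06/0.0339 = 149.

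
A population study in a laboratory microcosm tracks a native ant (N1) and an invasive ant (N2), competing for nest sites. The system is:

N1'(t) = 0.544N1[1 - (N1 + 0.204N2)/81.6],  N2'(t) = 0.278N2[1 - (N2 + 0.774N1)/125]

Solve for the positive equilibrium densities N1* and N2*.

N1* ≈ 66.6, N2* ≈ 73.4

Setting both brackets to zero gives the nullclines N1 + 0.204N2 = 81.6 and 0.774N1 + N2 = 125.
Substituting N2 = 125 - 0.774N1 into the first: N1(1 - 0.204·0.774) = 81.6 - 0.204·125.
So N1* = 56.1/0.842 = 66.6, and then N2* = 125 - 0.774·66.6 = 73.4.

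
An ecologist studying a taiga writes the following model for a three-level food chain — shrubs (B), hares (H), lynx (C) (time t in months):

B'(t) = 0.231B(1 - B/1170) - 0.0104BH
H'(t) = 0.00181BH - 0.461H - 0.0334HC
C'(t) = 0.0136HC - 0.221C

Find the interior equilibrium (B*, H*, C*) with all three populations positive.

B* ≈ 314, H* ≈ 16.2, C* ≈ 3.22

From dC/dt = 0: 0.0136H* = 0.221, so H* = 16.2.
From dB/dt = 0: 0.231(1 - B*/1170) = 0.0104·16.2, giving B* = 1170·(1 - 0.732) = 314.
From dH/dt = 0: 0.00181·314 - 0.461 = 0.0334C*, so C* = 0.107/0.0334 = 3.22.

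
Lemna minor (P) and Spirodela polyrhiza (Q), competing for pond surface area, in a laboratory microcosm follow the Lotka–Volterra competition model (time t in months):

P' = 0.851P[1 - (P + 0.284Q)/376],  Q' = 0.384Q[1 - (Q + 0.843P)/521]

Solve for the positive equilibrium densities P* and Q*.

P* ≈ 300, Q* ≈ 268

Setting both brackets to zero gives the nullclines P + 0.284Q = 376 and 0.843P + Q = 521.
Substituting Q = 521 - 0.843P into the first: P(1 - 0.284·0.843) = 376 - 0.284·521.
So P* = 228/0.761 = 300, and then Q* = 521 - 0.843·300 = 268.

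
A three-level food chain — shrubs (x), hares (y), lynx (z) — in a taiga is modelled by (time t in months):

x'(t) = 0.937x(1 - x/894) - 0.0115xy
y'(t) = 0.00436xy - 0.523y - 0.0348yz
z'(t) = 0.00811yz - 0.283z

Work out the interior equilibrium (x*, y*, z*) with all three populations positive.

x* ≈ 511, y* ≈ 34.9, z* ≈ 49

From dz/dt = 0: 0.00811y* = 0.283, so y* = 34.9.
From dx/dt = 0: 0.937(1 - x*/894) = 0.0115·34.9, giving x* = 894·(1 - 0.428) = 511.
From dy/dt = 0: 0.00436·511 - 0.523 = 0.0348z*, so z* = 1.71/0.0348 = 49.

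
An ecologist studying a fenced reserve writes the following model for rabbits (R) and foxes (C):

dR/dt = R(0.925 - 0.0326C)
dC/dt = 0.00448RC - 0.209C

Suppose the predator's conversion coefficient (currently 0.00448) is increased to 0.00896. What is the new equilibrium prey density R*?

R* ≈ 23.3

At the interior fixed point, setting dC/dt = 0 with C > 0 fixes R* = (predator death rate)/(RC coefficient) — independent of the other coefficients.
With the change, R* = 0.209/0.00896 = 23.3; it falls from 46.7.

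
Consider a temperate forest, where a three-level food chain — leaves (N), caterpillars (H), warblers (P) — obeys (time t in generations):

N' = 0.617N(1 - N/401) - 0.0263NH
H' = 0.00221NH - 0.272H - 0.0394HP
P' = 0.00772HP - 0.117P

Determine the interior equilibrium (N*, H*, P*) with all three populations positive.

From dP/dt = 0: 0.00772H* = 0.117, so H* = 15.2.
From dN/dt = 0: 0.617(1 - N*/401) = 0.0263·15.2, giving N* = 401·(1 - 0.646) = 142.
From dH/dt = 0: 0.00221·142 - 0.272 = 0.0394P*, so P* = 0.0417/0.0394 = 1.06.

N* ≈ 142, H* ≈ 15.2, P* ≈ 1.06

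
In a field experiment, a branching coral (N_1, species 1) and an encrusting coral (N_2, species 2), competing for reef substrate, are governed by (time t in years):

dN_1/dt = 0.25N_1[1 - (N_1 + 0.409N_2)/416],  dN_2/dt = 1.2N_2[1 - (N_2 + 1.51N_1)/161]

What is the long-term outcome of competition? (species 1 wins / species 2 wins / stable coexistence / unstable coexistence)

species 1 excludes species 2

Compare the nullcline intercepts: K1/α12 = 416/0.409 = 1020 > K2 = 161; K2/α21 = 161/1.51 = 107 < K1 = 416.
Since the inequalities point opposite ways, species 1 can invade but species 2 cannot.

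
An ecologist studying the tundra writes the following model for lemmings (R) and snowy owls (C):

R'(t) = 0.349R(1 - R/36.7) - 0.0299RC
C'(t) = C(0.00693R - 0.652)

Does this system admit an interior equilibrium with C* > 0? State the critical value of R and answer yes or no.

The predator equation gives dC/dt > 0 only when R > 0.652/0.00693 = 94.1.
Without the predator, R → K = 36.7. Since 36.7 < 94.1, the predator cannot invade.

Threshold R = 94.1; K < 94.1, so no, the predator goes extinct.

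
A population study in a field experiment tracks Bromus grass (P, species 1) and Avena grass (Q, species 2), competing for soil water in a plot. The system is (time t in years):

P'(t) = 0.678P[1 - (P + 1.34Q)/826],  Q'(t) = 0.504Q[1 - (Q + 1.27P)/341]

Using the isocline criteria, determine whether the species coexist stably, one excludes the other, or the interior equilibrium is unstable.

Compare the nullcline intercepts: K1/α12 = 826/1.34 = 616 > K2 = 341; K2/α21 = 341/1.27 = 269 < K1 = 826.
Since the inequalities point opposite ways, species 1 can invade but species 2 cannot.

species 1 excludes species 2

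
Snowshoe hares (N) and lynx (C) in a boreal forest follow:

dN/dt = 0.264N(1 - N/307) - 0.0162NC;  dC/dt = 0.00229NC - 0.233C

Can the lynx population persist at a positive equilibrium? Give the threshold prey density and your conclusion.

Threshold N = 102; K > 102, so yes, the predator persists.

The predator equation gives dC/dt > 0 only when N > 0.233/0.00229 = 102.
Without the predator, N → K = 307. Since 307 > 102, the predator can invade and persist.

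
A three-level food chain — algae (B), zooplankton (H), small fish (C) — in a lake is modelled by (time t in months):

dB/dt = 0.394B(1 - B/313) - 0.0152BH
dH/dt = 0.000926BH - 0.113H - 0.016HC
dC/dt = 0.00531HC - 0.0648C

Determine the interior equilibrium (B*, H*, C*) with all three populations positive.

From dC/dt = 0: 0.00531H* = 0.0648, so H* = 12.2.
From dB/dt = 0: 0.394(1 - B*/313) = 0.0152·12.2, giving B* = 313·(1 - 0.471) = 166.
From dH/dt = 0: 0.000926·166 - 0.113 = 0.016C*, so C* = 0.0404/0.016 = 2.52.

B* ≈ 166, H* ≈ 12.2, C* ≈ 2.52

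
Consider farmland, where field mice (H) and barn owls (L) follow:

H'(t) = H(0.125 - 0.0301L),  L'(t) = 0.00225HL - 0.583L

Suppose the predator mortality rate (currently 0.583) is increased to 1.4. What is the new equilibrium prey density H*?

H* ≈ 622

At the interior fixed point, setting dL/dt = 0 with L > 0 fixes H* = (predator death rate)/(HL coefficient) — independent of the other coefficients.
With the change, H* = 1.4/0.00225 = 622; it rises from 259.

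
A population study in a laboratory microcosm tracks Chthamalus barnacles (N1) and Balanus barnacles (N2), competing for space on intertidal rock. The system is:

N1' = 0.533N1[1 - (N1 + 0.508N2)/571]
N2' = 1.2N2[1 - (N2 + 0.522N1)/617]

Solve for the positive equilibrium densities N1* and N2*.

N1* ≈ 351, N2* ≈ 434

Setting both brackets to zero gives the nullclines N1 + 0.508N2 = 571 and 0.522N1 + N2 = 617.
Substituting N2 = 617 - 0.522N1 into the first: N1(1 - 0.508·0.522) = 571 - 0.508·617.
So N1* = 258/0.735 = 351, and then N2* = 617 - 0.522·351 = 434.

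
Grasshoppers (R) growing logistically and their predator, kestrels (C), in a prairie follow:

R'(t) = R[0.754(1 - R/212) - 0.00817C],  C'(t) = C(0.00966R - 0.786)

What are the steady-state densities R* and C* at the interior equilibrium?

R* ≈ 81.4, C* ≈ 56.9

From dC/dt = 0 with C > 0: 0.00966R* = 0.786, so R* = 81.4.
Substitute into dR/dt = 0: 0.754(1 - 81.4/212) = 0.00817C*.
The bracket is 0.616, giving C* = 0.465/0.00817 = 56.9.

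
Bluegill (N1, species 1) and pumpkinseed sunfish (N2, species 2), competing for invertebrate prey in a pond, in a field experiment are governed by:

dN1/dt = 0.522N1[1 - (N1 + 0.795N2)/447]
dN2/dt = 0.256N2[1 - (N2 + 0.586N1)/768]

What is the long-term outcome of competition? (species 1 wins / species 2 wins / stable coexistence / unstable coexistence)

species 2 excludes species 1

Compare the nullcline intercepts: K1/α12 = 447/0.795 = 562 < K2 = 768; K2/α21 = 768/0.586 = 1310 > K1 = 447.
Since the inequalities point opposite ways, species 2 can invade but species 1 cannot.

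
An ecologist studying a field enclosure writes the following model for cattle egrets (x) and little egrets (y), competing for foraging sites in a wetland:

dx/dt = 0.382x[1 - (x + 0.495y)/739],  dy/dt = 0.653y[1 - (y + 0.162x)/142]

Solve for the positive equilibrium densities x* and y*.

x* ≈ 727, y* ≈ 24.2

Setting both brackets to zero gives the nullclines x + 0.495y = 739 and 0.162x + y = 142.
Substituting y = 142 - 0.162x into the first: x(1 - 0.495·0.162) = 739 - 0.495·142.
So x* = 669/0.92 = 727, and then y* = 142 - 0.162·727 = 24.2.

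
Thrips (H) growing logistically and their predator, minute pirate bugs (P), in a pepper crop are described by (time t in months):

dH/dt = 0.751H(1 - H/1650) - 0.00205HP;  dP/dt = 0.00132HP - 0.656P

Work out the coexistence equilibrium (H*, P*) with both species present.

H* ≈ 497, P* ≈ 256

From dP/dt = 0 with P > 0: 0.00132H* = 0.656, so H* = 497.
Substitute into dH/dt = 0: 0.751(1 - 497/1650) = 0.00205P*.
The bracket is 0.699, giving P* = 0.525/0.00205 = 256.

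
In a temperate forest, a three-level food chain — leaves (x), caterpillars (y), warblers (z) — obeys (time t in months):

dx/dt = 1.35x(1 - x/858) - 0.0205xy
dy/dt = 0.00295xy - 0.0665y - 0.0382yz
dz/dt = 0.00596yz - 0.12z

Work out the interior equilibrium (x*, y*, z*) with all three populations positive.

x* ≈ 596, y* ≈ 20.1, z* ≈ 44.3

From dz/dt = 0: 0.00596y* = 0.12, so y* = 20.1.
From dx/dt = 0: 1.35(1 - x*/858) = 0.0205·20.1, giving x* = 858·(1 - 0.306) = 596.
From dy/dt = 0: 0.00295·596 - 0.0665 = 0.0382z*, so z* = 1.69/0.0382 = 44.3.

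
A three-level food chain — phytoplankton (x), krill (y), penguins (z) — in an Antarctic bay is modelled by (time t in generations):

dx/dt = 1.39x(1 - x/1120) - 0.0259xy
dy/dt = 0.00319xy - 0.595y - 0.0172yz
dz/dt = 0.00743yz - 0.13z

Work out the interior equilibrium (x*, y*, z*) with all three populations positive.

From dz/dt = 0: 0.00743y* = 0.13, so y* = 17.5.
From dx/dt = 0: 1.39(1 - x*/1120) = 0.0259·17.5, giving x* = 1120·(1 - 0.326) = 755.
From dy/dt = 0: 0.00319·755 - 0.595 = 0.0172z*, so z* = 1.81/0.0172 = 105.

x* ≈ 755, y* ≈ 17.5, z* ≈ 105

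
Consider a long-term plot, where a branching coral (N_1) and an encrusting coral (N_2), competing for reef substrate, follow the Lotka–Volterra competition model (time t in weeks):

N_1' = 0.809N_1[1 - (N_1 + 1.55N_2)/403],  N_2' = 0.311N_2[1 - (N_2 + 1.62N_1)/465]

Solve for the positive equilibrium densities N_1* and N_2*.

N_1* ≈ 210, N_2* ≈ 124

Setting both brackets to zero gives the nullclines N_1 + 1.55N_2 = 403 and 1.62N_1 + N_2 = 465.
Substituting N_2 = 465 - 1.62N_1 into the first: N_1(1 - 1.55·1.62) = 403 - 1.55·465.
So N_1* = -318/-1.51 = 210, and then N_2* = 465 - 1.62·210 = 124.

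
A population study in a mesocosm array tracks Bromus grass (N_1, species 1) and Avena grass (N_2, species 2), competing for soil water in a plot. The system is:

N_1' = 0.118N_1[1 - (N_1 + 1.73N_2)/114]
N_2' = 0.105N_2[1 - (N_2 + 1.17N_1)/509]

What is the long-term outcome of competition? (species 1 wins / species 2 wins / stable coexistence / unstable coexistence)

species 2 excludes species 1

Compare the nullcline intercepts: K1/α12 = 114/1.73 = 65.9 < K2 = 509; K2/α21 = 509/1.17 = 435 > K1 = 114.
Since the inequalities point opposite ways, species 2 can invade but species 1 cannot.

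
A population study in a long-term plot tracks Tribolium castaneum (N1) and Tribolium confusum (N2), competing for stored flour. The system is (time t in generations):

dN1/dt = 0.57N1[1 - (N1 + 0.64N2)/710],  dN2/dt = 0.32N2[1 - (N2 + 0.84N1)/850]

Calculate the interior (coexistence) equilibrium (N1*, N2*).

Setting both brackets to zero gives the nullclines N1 + 0.64N2 = 710 and 0.84N1 + N2 = 850.
Substituting N2 = 850 - 0.84N1 into the first: N1(1 - 0.64·0.84) = 710 - 0.64·850.
So N1* = 166/0.462 = 359, and then N2* = 850 - 0.84·359 = 548.

N1* ≈ 359, N2* ≈ 548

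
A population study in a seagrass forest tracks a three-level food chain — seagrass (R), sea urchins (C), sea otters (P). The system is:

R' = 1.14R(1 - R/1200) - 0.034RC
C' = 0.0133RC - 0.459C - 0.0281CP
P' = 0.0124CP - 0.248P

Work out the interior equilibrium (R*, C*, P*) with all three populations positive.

R* ≈ 484, C* ≈ 20, P* ≈ 213

From dP/dt = 0: 0.0124C* = 0.248, so C* = 20.
From dR/dt = 0: 1.14(1 - R*/1200) = 0.034·20, giving R* = 1200·(1 - 0.596) = 484.
From dC/dt = 0: 0.0133·484 - 0.459 = 0.0281P*, so P* = 5.98/0.0281 = 213.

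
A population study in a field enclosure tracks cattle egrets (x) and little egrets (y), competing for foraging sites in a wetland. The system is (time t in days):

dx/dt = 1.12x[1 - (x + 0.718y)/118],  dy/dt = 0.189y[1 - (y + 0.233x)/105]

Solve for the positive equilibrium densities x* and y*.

Setting both brackets to zero gives the nullclines x + 0.718y = 118 and 0.233x + y = 105.
Substituting y = 105 - 0.233x into the first: x(1 - 0.718·0.233) = 118 - 0.718·105.
So x* = 42.6/0.833 = 51.2, and then y* = 105 - 0.233·51.2 = 93.1.

x* ≈ 51.2, y* ≈ 93.1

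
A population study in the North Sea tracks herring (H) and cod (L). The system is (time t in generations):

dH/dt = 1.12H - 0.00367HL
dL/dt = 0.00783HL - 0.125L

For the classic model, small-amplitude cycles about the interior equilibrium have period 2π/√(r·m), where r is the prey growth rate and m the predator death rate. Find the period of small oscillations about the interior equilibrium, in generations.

T ≈ 16.8 generations

Here r = 1.12 and m = 0.125, so r·m = 0.14.
ω = √0.14 = 0.374 per generation, hence T = 2π/ω ≈ 16.8 generations.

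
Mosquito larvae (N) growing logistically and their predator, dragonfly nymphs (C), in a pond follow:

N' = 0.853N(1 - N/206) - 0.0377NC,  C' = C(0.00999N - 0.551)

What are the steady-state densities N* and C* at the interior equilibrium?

N* ≈ 55.2, C* ≈ 16.6

From dC/dt = 0 with C > 0: 0.00999N* = 0.551, so N* = 55.2.
Substitute into dN/dt = 0: 0.853(1 - 55.2/206) = 0.0377C*.
The bracket is 0.732, giving C* = 0.625/0.0377 = 16.6.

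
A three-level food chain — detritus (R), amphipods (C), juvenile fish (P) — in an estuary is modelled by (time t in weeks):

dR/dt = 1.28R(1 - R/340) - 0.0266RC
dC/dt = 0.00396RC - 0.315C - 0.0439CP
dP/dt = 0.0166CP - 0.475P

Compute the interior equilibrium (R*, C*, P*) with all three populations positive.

R* ≈ 138, C* ≈ 28.6, P* ≈ 5.26

From dP/dt = 0: 0.0166C* = 0.475, so C* = 28.6.
From dR/dt = 0: 1.28(1 - R*/340) = 0.0266·28.6, giving R* = 340·(1 - 0.595) = 138.
From dC/dt = 0: 0.00396·138 - 0.315 = 0.0439P*, so P* = 0.231/0.0439 = 5.26.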